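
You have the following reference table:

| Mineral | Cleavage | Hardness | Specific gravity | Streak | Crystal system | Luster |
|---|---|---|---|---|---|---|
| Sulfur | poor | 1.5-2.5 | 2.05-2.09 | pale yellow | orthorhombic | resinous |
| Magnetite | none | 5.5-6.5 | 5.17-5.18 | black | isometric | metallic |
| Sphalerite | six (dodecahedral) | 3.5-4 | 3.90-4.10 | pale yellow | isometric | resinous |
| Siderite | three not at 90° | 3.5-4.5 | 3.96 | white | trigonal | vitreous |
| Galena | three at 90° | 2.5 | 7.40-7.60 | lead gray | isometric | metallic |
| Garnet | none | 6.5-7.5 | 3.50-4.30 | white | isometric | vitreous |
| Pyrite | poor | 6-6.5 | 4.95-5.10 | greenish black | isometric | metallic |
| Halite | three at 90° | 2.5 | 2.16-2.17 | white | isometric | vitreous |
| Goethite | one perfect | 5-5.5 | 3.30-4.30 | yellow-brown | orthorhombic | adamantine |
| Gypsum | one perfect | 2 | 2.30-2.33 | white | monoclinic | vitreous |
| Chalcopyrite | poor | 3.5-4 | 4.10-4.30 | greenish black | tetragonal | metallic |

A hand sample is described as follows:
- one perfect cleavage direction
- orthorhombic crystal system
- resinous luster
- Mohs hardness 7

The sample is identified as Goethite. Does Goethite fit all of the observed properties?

Inconsistent

One perfect cleavage direction — consistent with Goethite (cleavage one perfect).
Orthorhombic crystal system — consistent with Goethite (orthorhombic system).
Resinous luster — Goethite has adamantine luster; inconsistent.
Mohs hardness 7 — Goethite has hardness 5-5.5; inconsistent.
2 of the observed properties are inconsistent with Goethite.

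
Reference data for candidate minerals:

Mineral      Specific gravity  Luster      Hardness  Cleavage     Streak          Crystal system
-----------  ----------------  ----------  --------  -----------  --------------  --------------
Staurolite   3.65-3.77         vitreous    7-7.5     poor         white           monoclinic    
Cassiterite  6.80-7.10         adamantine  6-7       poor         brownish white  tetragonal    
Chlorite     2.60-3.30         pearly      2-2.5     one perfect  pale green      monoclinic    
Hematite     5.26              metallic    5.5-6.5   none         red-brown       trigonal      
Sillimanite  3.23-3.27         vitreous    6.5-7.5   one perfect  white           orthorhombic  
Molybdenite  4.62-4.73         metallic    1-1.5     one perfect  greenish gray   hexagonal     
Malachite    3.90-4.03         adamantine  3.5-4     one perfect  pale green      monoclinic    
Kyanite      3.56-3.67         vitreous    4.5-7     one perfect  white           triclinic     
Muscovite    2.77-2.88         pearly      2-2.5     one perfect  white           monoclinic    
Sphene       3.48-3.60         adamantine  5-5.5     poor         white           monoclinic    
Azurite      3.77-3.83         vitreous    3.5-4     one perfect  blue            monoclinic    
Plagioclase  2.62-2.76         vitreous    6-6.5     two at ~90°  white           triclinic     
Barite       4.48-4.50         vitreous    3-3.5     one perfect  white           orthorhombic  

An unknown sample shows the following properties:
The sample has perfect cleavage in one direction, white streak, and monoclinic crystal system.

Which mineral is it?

Perfect cleavage in one direction eliminates Staurolite, Cassiterite, Hematite, Sphene, Plagioclase.
White streak excludes Chlorite, Molybdenite, Malachite, Azurite.
Monoclinic crystal system — narrows the field to Muscovite.
Only Muscovite satisfies all observations.

Muscovite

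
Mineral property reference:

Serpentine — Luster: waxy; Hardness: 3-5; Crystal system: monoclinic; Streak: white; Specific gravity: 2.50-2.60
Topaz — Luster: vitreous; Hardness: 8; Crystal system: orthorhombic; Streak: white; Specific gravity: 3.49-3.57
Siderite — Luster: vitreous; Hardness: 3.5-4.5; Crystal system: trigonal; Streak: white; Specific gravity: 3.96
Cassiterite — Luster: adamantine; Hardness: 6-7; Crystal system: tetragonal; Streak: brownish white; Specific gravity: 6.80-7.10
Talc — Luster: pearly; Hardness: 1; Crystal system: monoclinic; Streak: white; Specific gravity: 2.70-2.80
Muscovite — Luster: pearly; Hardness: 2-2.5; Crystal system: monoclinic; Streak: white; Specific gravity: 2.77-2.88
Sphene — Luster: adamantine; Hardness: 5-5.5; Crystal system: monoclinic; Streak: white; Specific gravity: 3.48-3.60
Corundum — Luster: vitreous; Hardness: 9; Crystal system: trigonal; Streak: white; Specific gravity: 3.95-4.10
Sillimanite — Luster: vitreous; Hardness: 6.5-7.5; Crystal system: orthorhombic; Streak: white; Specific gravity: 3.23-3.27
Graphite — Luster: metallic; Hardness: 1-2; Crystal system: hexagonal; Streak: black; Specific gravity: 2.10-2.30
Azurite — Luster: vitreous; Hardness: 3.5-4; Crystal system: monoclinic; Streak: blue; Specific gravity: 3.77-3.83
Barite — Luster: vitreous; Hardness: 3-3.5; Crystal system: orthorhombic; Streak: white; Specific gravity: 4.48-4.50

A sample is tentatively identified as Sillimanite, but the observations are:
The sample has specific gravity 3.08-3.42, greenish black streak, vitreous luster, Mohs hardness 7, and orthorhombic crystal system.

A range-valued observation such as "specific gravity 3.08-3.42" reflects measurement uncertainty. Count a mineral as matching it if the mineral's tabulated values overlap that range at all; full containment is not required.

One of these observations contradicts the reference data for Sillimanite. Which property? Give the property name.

Specific gravity 3.08-3.42: Sillimanite has SG 3.23-3.27 — within range.
Greenish black streak: Sillimanite has white streak — outside the reference range.
Vitreous luster: Sillimanite has vitreous luster — within range.
Mohs hardness 7: Sillimanite has hardness 6.5-7.5 — within range.
Orthorhombic crystal system: Sillimanite has orthorhombic system — within range.
Only the streak is inconsistent.

streak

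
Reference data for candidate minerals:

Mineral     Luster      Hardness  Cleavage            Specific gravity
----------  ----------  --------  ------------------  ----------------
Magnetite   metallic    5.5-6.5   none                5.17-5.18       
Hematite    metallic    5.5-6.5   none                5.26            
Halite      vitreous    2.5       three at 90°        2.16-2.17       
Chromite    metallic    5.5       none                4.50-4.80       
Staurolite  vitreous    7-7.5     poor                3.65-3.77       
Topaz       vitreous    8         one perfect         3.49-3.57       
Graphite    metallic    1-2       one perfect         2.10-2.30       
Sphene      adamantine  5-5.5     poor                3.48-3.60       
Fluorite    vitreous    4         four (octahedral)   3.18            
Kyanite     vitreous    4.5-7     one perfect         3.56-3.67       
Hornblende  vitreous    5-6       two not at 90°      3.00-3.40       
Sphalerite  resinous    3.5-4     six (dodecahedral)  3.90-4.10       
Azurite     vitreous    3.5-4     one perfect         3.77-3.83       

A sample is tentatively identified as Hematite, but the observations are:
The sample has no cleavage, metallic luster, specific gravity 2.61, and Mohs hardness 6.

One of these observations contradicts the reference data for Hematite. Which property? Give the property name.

specific gravity

No cleavage: Hematite has cleavage none — within range.
Metallic luster: Hematite has metallic luster — within range.
Specific gravity 2.61: Hematite has SG 5.26 — does not match.
Mohs hardness 6: Hematite has hardness 5.5-6.5 — within range.
The specific gravity is the one property that does not fit.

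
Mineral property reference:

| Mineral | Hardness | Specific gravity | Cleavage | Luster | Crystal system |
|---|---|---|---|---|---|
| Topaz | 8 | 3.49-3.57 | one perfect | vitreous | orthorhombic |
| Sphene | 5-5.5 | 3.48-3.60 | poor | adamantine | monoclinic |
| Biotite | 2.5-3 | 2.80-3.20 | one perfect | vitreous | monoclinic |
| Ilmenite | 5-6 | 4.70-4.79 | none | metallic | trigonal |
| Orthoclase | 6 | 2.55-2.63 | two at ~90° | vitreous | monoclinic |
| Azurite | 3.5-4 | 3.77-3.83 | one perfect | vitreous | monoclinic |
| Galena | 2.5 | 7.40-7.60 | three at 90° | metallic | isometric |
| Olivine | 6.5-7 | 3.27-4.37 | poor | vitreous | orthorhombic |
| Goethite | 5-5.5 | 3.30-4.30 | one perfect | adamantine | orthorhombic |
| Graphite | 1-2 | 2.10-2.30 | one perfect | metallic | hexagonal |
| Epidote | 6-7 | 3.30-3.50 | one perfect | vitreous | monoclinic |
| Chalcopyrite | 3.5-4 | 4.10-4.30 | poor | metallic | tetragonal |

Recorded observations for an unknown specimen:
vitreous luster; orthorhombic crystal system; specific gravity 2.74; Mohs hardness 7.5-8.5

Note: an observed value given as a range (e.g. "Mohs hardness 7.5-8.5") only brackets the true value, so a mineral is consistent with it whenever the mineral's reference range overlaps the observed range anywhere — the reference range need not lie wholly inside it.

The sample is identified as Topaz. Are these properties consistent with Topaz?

Vitreous luster — consistent with Topaz (vitreous luster).
Orthorhombic crystal system — consistent with Topaz (orthorhombic system).
Specific gravity 2.74 — Topaz has SG 3.49-3.57; which does not match.
Mohs hardness 7.5-8.5 — consistent with Topaz (hardness 8).
The specific gravity observation rules out Topaz.

Inconsistent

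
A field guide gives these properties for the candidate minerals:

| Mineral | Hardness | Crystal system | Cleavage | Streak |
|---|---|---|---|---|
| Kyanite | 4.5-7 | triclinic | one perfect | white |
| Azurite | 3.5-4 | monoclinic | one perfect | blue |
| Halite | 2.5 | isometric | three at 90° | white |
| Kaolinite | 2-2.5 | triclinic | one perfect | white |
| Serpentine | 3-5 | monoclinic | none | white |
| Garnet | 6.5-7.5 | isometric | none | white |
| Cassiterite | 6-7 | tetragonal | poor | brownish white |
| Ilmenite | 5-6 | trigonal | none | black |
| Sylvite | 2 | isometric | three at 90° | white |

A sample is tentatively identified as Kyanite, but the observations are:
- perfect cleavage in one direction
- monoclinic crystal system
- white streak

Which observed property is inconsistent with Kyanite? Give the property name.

Perfect cleavage in one direction: Kyanite has cleavage one perfect — matches.
Monoclinic crystal system: Kyanite has triclinic system — inconsistent.
White streak: Kyanite has white streak — matches.
Everything matches except the crystal system.

crystal system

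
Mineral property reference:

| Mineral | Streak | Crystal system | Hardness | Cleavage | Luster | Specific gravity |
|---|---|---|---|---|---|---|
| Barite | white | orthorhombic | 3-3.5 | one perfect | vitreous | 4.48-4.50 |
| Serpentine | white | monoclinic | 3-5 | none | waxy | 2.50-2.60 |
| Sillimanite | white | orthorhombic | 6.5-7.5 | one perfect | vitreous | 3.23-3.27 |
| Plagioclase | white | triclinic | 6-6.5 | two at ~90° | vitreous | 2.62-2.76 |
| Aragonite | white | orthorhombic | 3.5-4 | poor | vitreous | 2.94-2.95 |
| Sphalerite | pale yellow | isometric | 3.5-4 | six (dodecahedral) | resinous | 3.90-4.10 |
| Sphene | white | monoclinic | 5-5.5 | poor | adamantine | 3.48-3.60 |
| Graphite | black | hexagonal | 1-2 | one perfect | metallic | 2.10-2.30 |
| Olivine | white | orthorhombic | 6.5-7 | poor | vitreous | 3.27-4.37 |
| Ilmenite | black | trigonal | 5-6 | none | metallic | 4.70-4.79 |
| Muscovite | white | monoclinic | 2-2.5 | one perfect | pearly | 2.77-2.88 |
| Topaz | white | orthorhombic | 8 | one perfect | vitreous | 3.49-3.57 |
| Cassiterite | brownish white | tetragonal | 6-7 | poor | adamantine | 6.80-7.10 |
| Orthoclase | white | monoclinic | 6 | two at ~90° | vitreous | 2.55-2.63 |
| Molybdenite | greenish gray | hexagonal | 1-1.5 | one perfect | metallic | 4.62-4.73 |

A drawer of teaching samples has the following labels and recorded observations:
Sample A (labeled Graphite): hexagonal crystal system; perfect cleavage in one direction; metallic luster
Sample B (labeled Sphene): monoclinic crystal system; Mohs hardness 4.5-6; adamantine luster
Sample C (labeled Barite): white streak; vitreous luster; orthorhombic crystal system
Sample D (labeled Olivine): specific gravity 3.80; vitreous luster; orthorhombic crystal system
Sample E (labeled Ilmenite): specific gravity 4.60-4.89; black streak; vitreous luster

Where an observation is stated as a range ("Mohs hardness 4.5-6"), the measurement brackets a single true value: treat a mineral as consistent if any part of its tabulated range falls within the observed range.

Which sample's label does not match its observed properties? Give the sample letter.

Sample A: all recorded properties match Graphite.
Sample B: all recorded properties match Sphene.
Sample C: all recorded properties match Barite.
Sample D: all recorded properties match Olivine.
Sample E: vitreous luster is outside the reference for Ilmenite (metallic luster) — mislabeled.
The mislabeled specimen is E.

E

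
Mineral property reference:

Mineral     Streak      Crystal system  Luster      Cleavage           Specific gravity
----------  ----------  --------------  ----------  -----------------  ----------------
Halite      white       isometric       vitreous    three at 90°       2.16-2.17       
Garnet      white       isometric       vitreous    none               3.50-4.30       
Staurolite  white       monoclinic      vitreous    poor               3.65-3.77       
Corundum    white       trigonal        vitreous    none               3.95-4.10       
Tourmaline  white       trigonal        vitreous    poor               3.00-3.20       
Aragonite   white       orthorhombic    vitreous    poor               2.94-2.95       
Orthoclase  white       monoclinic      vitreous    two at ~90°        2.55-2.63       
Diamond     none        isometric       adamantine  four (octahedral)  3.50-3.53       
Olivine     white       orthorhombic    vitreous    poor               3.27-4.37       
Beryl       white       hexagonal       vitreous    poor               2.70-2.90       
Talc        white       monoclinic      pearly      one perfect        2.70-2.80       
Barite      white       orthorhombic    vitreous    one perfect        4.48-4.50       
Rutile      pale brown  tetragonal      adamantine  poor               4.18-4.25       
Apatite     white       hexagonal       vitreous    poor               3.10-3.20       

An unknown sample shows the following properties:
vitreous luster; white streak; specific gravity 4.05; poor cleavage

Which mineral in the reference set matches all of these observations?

Vitreous luster eliminates Diamond, Talc, Rutile.
White streak — every remaining candidate is consistent.
Specific gravity 4.05 — leaves Garnet, Corundum, Olivine.
Poor cleavage — only Olivine remains.
The only mineral consistent with every observation is Olivine.

Olivine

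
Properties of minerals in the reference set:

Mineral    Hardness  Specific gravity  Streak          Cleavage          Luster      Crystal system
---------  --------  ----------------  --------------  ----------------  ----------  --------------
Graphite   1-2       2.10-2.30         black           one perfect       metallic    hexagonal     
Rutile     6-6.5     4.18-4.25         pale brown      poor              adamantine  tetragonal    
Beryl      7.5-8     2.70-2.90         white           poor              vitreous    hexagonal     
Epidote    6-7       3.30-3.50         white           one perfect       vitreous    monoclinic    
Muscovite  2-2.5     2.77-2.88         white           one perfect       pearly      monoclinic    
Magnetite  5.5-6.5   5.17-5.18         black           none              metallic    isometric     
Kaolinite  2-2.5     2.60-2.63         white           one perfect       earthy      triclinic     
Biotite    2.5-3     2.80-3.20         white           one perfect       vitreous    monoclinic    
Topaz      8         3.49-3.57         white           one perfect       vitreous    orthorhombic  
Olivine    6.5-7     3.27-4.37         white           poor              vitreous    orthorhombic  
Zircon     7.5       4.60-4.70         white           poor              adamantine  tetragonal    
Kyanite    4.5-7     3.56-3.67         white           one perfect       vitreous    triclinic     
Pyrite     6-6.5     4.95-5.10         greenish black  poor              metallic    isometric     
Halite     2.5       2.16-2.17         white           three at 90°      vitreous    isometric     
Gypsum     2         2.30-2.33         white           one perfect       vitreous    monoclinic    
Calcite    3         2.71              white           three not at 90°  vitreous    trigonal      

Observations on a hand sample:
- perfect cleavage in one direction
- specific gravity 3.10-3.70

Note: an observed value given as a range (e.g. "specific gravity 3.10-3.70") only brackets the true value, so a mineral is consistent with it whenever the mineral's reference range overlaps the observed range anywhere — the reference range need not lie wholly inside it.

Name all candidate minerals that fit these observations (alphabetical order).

Biotite, Epidote, Kyanite, Topaz

Perfect cleavage in one direction: leaves Graphite, Epidote, Muscovite, Kaolinite, Biotite, Topaz, Kyanite, Gypsum.
Specific gravity 3.10-3.70 is inconsistent with Graphite, Muscovite, Kaolinite, Gypsum.
Remaining candidates: Biotite, Epidote, Kyanite, Topaz.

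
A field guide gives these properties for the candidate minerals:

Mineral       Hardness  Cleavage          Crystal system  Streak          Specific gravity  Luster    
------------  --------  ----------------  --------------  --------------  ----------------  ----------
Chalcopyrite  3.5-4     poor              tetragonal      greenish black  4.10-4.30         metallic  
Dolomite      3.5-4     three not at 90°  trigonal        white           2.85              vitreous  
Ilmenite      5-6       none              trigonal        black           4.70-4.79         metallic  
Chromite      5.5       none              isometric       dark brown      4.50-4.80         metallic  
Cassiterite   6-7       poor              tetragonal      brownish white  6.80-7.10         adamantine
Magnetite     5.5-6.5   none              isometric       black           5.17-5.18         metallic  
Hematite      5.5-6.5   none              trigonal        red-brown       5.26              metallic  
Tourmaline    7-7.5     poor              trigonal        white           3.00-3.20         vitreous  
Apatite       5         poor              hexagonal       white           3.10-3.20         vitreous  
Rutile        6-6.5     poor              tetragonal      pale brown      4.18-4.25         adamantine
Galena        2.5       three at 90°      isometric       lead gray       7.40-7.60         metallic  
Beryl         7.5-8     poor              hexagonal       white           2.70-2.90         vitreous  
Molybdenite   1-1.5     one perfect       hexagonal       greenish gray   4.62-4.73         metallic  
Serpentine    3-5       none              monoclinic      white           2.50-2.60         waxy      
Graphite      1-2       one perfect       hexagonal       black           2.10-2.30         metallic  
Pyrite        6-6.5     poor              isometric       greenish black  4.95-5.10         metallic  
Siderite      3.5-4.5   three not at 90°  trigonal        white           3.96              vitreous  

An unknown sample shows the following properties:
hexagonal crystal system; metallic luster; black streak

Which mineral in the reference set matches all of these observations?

Graphite

Hexagonal crystal system — Apatite, Beryl, Molybdenite, Graphite remain.
Metallic luster eliminates Apatite, Beryl.
Black streak eliminates Molybdenite.
Graphite is the sole remaining match.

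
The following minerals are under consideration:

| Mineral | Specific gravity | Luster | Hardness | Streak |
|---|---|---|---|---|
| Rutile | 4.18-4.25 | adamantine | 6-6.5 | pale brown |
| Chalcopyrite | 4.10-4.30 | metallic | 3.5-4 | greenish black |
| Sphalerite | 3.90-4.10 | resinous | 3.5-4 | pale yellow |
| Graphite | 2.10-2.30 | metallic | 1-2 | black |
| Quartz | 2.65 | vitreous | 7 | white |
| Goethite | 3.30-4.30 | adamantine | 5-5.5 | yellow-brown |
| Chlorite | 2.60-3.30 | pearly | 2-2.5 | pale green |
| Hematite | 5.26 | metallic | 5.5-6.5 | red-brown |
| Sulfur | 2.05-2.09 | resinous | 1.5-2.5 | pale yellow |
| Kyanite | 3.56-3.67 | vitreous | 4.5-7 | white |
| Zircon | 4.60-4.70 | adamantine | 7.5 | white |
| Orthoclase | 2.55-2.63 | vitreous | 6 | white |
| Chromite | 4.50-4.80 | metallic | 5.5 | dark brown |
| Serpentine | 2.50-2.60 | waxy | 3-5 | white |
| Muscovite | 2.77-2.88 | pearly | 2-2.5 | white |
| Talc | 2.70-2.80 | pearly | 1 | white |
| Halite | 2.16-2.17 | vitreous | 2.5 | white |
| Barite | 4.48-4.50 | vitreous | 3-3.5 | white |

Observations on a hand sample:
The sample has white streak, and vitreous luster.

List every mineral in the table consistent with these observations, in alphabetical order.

Barite, Halite, Kyanite, Orthoclase, Quartz

White streak — only Quartz, Kyanite, Zircon, Orthoclase, Serpentine, Muscovite, Talc, Halite, Barite remain.
Vitreous luster rules out Zircon, Serpentine, Muscovite, Talc.
The minerals that satisfy all observations are Barite, Halite, Kyanite, Orthoclase, Quartz.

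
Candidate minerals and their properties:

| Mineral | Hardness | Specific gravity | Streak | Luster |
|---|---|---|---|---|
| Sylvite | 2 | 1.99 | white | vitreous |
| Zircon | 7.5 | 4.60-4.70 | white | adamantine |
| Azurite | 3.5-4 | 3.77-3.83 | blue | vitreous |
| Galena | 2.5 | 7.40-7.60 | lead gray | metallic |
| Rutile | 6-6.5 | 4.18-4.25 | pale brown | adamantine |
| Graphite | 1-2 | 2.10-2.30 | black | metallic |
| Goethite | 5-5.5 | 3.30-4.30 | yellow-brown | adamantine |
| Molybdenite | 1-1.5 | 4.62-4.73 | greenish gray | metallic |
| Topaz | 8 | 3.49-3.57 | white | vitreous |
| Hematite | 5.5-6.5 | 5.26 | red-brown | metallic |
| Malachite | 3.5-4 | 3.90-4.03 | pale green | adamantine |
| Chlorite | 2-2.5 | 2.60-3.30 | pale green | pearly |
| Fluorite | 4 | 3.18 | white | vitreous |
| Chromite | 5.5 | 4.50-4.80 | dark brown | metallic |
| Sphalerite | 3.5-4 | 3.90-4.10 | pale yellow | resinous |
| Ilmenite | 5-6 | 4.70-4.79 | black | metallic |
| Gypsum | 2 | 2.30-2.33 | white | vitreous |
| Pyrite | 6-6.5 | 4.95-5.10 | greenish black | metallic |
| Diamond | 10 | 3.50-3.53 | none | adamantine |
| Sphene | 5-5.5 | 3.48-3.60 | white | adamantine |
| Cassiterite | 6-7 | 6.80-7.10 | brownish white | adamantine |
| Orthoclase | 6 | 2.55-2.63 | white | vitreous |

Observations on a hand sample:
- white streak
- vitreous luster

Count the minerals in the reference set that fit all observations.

White streak — only Sylvite, Zircon, Topaz, Fluorite, Gypsum, Sphene, Orthoclase remain.
Vitreous luster eliminates Zircon, Sphene.
Remaining candidates: Fluorite, Gypsum, Orthoclase, Sylvite, Topaz.
That is 5 minerals.

5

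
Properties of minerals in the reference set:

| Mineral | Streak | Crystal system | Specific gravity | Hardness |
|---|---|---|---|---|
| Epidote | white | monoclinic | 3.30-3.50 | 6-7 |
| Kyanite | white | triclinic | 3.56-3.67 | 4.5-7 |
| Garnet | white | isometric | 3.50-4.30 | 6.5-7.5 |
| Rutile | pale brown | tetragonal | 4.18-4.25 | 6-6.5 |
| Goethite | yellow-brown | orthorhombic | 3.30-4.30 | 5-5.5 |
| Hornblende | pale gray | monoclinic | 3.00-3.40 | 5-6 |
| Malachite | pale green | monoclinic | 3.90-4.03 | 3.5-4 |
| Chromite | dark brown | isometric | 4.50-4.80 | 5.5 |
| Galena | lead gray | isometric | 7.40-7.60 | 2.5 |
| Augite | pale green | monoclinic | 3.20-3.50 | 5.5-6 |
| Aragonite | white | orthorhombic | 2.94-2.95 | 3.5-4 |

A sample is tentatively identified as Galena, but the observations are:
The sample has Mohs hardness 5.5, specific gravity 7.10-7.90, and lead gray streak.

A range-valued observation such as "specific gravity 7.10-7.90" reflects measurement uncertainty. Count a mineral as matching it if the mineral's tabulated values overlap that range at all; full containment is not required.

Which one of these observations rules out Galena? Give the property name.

Mohs hardness 5.5: Galena has hardness 2.5 — inconsistent.
Specific gravity 7.10-7.90: Galena has SG 7.40-7.60 — within range.
Lead gray streak: Galena has lead gray streak — within range.
Everything matches except the hardness.

hardness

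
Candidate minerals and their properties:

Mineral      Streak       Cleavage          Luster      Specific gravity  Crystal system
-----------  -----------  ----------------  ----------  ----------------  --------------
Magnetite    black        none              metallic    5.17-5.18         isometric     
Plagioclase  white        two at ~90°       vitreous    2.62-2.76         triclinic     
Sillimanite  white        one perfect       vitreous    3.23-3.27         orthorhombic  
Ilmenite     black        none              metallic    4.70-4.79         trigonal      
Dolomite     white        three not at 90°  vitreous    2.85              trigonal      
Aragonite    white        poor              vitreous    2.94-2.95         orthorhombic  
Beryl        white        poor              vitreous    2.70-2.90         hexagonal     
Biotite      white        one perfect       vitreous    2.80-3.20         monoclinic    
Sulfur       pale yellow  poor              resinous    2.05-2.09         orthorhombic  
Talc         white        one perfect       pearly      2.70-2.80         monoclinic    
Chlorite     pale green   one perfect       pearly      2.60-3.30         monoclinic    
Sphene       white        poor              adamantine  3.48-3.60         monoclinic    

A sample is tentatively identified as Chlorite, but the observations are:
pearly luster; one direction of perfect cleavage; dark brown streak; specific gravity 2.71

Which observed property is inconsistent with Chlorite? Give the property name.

Pearly luster: Chlorite has pearly luster — within range.
One direction of perfect cleavage: Chlorite has cleavage one perfect — within range.
Dark brown streak: Chlorite has pale green streak — inconsistent.
Specific gravity 2.71: Chlorite has SG 2.60-3.30 — within range.
The streak is the one property that does not fit.

streak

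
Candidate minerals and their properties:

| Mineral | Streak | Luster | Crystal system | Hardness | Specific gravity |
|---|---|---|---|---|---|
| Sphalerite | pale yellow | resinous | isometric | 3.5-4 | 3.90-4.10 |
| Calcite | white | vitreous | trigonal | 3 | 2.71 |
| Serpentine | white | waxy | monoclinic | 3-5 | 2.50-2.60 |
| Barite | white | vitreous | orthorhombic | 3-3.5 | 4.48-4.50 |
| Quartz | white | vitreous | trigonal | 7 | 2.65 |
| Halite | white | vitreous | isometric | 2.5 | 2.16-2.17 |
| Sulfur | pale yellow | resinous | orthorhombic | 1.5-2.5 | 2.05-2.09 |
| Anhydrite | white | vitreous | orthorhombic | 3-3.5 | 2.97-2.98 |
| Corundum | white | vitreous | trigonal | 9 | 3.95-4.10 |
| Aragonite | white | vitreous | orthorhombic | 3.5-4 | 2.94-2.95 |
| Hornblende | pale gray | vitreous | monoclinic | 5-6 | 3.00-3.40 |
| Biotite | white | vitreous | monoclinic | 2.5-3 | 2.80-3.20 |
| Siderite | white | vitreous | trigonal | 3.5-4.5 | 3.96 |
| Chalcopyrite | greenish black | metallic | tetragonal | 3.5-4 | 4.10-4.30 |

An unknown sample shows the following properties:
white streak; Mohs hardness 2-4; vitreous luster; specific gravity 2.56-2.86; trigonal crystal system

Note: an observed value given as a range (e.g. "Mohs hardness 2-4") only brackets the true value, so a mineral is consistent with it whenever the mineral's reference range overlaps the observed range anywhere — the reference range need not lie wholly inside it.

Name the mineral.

Calcite

White streak excludes Sphalerite, Sulfur, Hornblende, Chalcopyrite.
Mohs hardness 2-4 excludes Quartz, Corundum.
Vitreous luster rules out Serpentine.
Specific gravity 2.56-2.86 — leaves Calcite, Biotite.
Trigonal crystal system excludes Biotite.
Only Calcite satisfies all observations.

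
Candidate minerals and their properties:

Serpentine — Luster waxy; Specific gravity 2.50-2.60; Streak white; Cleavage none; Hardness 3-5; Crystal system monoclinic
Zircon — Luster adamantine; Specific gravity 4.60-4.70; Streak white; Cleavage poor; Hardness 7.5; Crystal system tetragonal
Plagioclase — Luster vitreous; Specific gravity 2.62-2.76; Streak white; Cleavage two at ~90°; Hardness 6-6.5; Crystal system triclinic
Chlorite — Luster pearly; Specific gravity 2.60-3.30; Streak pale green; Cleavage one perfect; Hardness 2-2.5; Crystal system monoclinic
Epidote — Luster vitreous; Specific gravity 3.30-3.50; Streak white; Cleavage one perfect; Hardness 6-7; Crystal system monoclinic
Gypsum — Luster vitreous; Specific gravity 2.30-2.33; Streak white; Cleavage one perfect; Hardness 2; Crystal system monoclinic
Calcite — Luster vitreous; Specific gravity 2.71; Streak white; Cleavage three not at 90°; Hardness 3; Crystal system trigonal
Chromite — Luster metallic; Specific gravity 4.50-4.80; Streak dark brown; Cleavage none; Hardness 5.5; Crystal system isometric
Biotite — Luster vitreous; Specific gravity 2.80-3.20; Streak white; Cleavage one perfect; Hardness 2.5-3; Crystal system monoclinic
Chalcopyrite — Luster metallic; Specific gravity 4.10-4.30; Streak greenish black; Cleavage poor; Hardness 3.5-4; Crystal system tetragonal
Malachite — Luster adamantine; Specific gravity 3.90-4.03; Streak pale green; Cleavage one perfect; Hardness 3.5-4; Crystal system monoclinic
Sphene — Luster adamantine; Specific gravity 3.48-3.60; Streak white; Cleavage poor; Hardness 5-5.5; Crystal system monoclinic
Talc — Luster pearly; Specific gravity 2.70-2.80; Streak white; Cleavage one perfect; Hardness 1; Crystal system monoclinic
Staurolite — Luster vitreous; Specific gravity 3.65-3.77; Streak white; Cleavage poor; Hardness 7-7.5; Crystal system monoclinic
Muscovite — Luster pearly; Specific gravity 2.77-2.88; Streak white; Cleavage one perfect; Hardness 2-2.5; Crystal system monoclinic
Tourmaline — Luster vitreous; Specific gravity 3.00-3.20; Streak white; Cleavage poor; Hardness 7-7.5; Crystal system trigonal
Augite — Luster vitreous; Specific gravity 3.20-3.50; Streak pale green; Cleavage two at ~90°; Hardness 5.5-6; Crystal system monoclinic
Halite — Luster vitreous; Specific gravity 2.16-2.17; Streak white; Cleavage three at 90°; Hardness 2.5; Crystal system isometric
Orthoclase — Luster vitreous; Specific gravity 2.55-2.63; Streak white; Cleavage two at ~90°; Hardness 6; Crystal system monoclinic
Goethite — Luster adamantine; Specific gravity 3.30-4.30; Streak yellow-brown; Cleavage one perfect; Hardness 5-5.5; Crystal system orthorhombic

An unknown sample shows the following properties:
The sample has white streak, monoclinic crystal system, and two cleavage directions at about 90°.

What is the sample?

Orthoclase

White streak is inconsistent with Chlorite, Chromite, Chalcopyrite, Malachite, Augite, Goethite.
Monoclinic crystal system excludes Zircon, Plagioclase, Calcite, Tourmaline, Halite.
Two cleavage directions at about 90° — Orthoclase remains.
Orthoclase is the sole remaining match.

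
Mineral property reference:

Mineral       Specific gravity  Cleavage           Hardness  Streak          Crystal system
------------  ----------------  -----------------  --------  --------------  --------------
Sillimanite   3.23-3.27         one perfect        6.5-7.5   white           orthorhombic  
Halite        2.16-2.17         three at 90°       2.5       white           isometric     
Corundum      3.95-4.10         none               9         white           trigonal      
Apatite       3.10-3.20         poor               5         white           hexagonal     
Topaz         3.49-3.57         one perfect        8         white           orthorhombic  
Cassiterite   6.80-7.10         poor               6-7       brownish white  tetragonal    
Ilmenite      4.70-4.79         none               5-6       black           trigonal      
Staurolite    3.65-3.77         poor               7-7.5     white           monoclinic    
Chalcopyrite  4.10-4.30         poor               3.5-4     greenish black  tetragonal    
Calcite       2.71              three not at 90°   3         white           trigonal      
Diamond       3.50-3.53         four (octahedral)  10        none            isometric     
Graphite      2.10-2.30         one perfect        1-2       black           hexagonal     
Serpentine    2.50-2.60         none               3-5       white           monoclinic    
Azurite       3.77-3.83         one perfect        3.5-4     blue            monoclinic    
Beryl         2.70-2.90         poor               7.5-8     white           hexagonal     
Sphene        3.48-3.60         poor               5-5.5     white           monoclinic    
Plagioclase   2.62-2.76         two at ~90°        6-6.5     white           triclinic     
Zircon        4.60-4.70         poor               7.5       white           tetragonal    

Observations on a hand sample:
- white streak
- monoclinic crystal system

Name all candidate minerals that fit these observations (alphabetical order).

White streak is inconsistent with Cassiterite, Ilmenite, Chalcopyrite, Diamond, Graphite, Azurite.
Monoclinic crystal system: leaves Staurolite, Serpentine, Sphene.
Consistent with every observation: Serpentine, Sphene, Staurolite.

Serpentine, Sphene, Staurolite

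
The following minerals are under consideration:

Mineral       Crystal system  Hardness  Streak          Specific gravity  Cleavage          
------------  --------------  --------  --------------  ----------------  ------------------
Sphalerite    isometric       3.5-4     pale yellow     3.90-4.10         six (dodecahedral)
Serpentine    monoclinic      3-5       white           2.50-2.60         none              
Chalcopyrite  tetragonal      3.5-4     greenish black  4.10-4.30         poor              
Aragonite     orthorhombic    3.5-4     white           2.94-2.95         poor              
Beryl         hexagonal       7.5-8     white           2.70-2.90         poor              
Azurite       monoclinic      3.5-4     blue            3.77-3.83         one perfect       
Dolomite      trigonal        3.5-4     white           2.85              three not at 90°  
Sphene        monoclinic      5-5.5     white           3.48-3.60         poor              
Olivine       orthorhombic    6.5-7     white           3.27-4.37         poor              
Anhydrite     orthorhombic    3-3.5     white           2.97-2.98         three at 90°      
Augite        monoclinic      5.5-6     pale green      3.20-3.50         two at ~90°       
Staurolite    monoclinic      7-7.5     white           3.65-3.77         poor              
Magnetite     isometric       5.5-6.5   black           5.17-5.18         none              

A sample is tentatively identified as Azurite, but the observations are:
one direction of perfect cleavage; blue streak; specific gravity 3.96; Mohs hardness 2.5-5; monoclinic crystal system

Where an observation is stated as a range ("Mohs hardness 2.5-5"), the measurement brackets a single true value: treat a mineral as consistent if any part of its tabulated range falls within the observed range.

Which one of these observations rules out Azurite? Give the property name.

specific gravity

One direction of perfect cleavage: Azurite has cleavage one perfect — agrees.
Blue streak: Azurite has blue streak — agrees.
Specific gravity 3.96: Azurite has SG 3.77-3.83 — inconsistent.
Mohs hardness 2.5-5: Azurite has hardness 3.5-4 — agrees.
Monoclinic crystal system: Azurite has monoclinic system — agrees.
Everything matches except the specific gravity.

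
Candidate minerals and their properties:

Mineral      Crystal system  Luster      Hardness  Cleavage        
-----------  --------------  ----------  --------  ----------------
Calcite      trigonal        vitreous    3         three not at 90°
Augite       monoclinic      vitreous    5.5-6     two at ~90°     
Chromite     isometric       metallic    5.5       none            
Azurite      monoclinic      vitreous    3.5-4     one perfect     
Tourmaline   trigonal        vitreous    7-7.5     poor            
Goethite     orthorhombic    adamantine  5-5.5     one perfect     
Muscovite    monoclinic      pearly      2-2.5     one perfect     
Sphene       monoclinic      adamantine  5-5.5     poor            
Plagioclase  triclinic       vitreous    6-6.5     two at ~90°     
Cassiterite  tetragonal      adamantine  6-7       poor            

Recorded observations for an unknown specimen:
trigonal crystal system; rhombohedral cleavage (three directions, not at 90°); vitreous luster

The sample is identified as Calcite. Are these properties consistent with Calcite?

Trigonal crystal system — matches Calcite (trigonal system).
Rhombohedral cleavage (three directions, not at 90°) — matches Calcite (cleavage three not at 90°).
Vitreous luster — matches Calcite (vitreous luster).
Nothing contradicts Calcite.

Consistent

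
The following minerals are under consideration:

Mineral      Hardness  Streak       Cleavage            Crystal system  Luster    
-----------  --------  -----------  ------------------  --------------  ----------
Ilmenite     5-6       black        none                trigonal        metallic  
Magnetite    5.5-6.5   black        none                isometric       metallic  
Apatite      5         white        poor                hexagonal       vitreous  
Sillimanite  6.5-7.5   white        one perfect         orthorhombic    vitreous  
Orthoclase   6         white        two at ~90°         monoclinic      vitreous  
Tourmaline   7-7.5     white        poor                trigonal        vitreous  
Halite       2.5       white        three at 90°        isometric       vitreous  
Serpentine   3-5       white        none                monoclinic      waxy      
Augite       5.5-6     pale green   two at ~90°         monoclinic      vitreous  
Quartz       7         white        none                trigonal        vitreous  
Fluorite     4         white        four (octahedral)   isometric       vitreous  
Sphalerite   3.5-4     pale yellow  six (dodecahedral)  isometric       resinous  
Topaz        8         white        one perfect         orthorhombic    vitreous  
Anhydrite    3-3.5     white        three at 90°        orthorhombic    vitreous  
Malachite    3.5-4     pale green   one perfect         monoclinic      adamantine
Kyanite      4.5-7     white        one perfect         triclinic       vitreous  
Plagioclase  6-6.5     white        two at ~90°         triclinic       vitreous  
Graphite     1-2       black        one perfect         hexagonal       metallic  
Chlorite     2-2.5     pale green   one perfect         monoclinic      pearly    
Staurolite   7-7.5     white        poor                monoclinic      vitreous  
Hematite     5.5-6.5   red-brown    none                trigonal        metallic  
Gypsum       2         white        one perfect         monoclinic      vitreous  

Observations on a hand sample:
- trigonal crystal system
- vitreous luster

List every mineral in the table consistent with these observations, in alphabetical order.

Trigonal crystal system — Ilmenite, Tourmaline, Quartz, Hematite remain.
Vitreous luster excludes Ilmenite, Hematite.
Remaining candidates: Quartz, Tourmaline.

Quartz, Tourmaline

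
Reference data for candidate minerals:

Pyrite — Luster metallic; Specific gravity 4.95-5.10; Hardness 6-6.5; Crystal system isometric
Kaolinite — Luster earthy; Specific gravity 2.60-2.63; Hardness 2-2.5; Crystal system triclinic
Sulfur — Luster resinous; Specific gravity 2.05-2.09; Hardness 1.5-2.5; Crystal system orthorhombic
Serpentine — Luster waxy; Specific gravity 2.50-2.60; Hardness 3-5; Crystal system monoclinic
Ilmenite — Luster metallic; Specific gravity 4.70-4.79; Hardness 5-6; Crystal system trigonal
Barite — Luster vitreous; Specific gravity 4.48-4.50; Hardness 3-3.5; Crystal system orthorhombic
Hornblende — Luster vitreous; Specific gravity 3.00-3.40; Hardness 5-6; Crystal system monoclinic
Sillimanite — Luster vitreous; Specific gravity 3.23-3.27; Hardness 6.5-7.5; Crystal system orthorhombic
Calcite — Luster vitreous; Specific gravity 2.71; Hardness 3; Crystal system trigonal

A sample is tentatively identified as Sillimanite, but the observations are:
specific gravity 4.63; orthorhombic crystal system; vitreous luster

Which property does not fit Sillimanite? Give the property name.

specific gravity

Specific gravity 4.63: Sillimanite has SG 3.23-3.27 — inconsistent.
Orthorhombic crystal system: Sillimanite has orthorhombic system — matches.
Vitreous luster: Sillimanite has vitreous luster — matches.
Everything matches except the specific gravity.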